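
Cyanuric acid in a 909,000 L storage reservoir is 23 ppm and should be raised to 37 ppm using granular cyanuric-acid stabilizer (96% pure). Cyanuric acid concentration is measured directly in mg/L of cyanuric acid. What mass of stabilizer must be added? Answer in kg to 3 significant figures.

13.3 kg

CYA to add: (37 − 23) = 14 mg/L × 909,000 L = 12,730 g cyanuric acid.
At 96% purity: 12,730 / 0.96 = 13,260 g product.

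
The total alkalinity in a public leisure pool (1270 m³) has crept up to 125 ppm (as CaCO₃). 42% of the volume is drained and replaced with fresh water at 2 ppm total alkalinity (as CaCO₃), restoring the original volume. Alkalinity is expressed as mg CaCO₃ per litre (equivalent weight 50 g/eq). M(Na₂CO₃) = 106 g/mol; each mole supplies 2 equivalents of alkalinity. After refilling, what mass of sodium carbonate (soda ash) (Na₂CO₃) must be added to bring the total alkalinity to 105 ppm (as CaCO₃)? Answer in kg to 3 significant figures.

42.6 kg

Volume: 1270 m³ = 1,270,000 L.
After draining 42% and refilling: 125 × 0.58 + 2 × 0.42 = 73.34 ppm.
Deficit to target: 105 − 73.34 = 31.66 mg/L.
As CaCO₃: 31.66 mg/L × 1,270,000 L = 40,210 g; ÷ 50 g/eq ÷ 2 = 402.1 mol Na₂CO₃.
Mass: 402.1 × 106 = 42,620 g.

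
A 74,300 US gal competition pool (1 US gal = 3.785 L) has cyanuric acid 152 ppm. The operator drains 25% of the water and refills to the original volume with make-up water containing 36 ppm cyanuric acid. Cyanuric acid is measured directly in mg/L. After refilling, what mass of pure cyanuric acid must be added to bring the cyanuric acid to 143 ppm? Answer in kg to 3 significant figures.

5.62 kg

Volume: 74,300 US gal × 3.785 L/gal = 281,226 L.
After draining 25% and refilling: 152 × 0.75 + 36 × 0.25 = 123 ppm.
Deficit to target: 143 − 123 = 20 mg/L.
Mass: 20 mg/L × 281,226 L = 5625 g cyanuric acid.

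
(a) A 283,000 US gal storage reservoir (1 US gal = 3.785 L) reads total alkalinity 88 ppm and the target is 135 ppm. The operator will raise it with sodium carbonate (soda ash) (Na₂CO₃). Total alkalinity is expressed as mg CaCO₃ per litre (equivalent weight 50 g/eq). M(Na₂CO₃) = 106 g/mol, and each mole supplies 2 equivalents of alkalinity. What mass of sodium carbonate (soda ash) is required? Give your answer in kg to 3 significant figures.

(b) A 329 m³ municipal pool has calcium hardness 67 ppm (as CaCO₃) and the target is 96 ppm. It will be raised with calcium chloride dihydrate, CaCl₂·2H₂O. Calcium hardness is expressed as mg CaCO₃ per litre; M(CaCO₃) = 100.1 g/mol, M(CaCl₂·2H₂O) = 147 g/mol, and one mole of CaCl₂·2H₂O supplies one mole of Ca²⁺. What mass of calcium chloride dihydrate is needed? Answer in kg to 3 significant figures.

(a) Volume: 283,000 US gal × 3.785 L/gal = 1,071,155 L.
(a) Alkalinity to add: (135 − 88) = 47 mg/L as CaCO₃ × 1,071,155 L = 50,340 g as CaCO₃.
(a) Equivalents: 50,340 g ÷ 50 g/eq = 1007 eq.
(a) Each mole of Na₂CO₃ supplies 2 eq, so 1007 / 2 = 503.4 mol.
(a) Mass: 503.4 mol × 106 g/mol = 53,360 g.

(b) Volume: 329 m³ = 329,000 L.
(b) Hardness to add: (96 − 67) = 29 mg/L as CaCO₃ × 329,000 L = 9541 g as CaCO₃.
(b) Moles of Ca²⁺ (1 mol Ca²⁺ ≡ 1 mol CaCO₃): 9541 / 100.1 g/mol = 95.31 mol.
(b) Mass of CaCl₂·2H₂O: 95.31 × 147 = 14,010 g.

(a) 53.4 kg; (b) 14.0 kg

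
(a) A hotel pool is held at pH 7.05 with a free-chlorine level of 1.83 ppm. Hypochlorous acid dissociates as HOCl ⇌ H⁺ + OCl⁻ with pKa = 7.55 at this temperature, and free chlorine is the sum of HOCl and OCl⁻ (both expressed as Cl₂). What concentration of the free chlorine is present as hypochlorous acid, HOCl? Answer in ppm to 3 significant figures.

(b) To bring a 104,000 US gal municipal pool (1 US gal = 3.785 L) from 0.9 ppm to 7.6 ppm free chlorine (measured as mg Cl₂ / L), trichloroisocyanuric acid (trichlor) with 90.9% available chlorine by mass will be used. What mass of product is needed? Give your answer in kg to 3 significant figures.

(a) [OCl⁻]/[HOCl] = 10^(pH − pKa) = 10^(7.05 − 7.55) = 10^-0.50 = 0.3162.
(a) Fraction as HOCl = 1 / (1 + 0.3162) = 0.7597.
(a) HOCl = 0.7597 × 1.83 ppm = 1.39 ppm.

(b) Volume: 104,000 US gal × 3.785 L/gal = 393,640 L.
(b) Chlorine deficit: 7.6 − 0.9 = 6.7 ppm = 6.7 mg/L as Cl₂.
(b) Cl₂ equivalent needed: 6.7 mg/L × 393,640 L = 2,637,000 mg = 2637 g.
(b) Product at 90.9% available chlorine: 2637 / 0.909 = 2901 g.

(a) 1.39 ppm; (b) 2.90 kg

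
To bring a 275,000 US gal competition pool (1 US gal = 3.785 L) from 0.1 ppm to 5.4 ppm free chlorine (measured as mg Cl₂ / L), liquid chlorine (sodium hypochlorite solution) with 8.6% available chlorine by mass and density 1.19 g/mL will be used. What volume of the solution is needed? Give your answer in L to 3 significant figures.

53.9 L

Volume: 275,000 US gal × 3.785 L/gal = 1,040,875 L.
Chlorine deficit: 5.4 − 0.1 = 5.3 ppm = 5.3 mg/L as Cl₂.
Cl₂ equivalent needed: 5.3 mg/L × 1,040,875 L = 5,517,000 mg = 5517 g.
Product at 8.6% available chlorine: 5517 / 0.086 = 64,150 g.
Volume at density 1.19 g/mL: 64,150 g ÷ 1.19 g/mL = 53,900 mL.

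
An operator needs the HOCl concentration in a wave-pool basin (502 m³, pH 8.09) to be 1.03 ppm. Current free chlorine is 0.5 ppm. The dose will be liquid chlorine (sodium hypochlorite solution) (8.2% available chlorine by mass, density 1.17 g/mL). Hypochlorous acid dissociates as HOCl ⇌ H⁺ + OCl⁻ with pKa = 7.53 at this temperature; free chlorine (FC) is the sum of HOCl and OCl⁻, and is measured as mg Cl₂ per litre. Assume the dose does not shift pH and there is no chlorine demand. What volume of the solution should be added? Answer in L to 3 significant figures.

22.3 L

Volume: 502 m³ = 502,000 L.
[OCl⁻]/[HOCl] = 10^(pH − pKa) = 10^(8.09 − 7.53) = 3.631; fraction as HOCl = 1/(1 + 3.631) = 0.2159.
Free chlorine required for 1.03 ppm HOCl: 1.03 / 0.2159 = 4.77 ppm.
FC to add: 4.77 − 0.5 = 4.27 mg/L as Cl₂.
Cl₂ equivalent: 4.27 mg/L × 502,000 L = 2143 g.
Product at 8.2% available Cl: 2143 / 0.082 = 26,140 g.
Volume: 26,140 g ÷ 1.17 g/mL = 22,340 mL.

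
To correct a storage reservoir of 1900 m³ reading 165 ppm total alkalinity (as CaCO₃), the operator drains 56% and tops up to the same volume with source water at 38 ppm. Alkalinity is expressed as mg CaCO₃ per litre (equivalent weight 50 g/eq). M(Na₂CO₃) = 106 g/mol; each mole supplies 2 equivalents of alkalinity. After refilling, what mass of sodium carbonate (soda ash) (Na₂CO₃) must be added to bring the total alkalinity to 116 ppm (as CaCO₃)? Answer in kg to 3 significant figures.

Volume: 1900 m³ = 1,900,000 L.
After draining 56% and refilling: 165 × 0.44 + 38 × 0.56 = 93.88 ppm.
Deficit to target: 116 − 93.88 = 22.12 mg/L.
As CaCO₃: 22.12 mg/L × 1,900,000 L = 42,030 g; ÷ 50 g/eq ÷ 2 = 420.3 mol Na₂CO₃.
Mass: 420.3 × 106 = 44,550 g.

44.5 kg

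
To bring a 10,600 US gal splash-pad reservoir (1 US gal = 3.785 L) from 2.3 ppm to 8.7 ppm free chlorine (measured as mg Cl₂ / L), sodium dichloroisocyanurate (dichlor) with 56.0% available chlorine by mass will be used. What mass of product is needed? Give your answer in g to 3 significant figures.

459 g

Volume: 10,600 US gal × 3.785 L/gal = 40,121 L.
Chlorine deficit: 8.7 − 2.3 = 6.4 ppm = 6.4 mg/L as Cl₂.
Cl₂ equivalent needed: 6.4 mg/L × 40,121 L = 256,800 mg = 256.8 g.
Product at 56.0% available chlorine: 256.8 / 0.56 = 458.5 g.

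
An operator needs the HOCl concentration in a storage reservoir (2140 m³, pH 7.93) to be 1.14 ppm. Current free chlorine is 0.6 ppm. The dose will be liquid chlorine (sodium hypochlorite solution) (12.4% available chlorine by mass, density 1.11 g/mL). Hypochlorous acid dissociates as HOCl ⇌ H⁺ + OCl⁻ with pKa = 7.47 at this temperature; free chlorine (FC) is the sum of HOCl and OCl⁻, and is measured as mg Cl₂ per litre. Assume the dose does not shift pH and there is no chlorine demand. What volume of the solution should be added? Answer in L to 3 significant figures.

Volume: 2140 m³ = 2,140,000 L.
[OCl⁻]/[HOCl] = 10^(pH − pKa) = 10^(7.93 − 7.47) = 2.884; fraction as HOCl = 1/(1 + 2.884) = 0.2575.
Free chlorine required for 1.14 ppm HOCl: 1.14 / 0.2575 = 4.428 ppm.
FC to add: 4.428 − 0.6 = 3.828 mg/L as Cl₂.
Cl₂ equivalent: 3.828 mg/L × 2,140,000 L = 8191 g.
Product at 12.4% available Cl: 8191 / 0.124 = 66,060 g.
Volume: 66,060 g ÷ 1.11 g/mL = 59,510 mL.

59.5 L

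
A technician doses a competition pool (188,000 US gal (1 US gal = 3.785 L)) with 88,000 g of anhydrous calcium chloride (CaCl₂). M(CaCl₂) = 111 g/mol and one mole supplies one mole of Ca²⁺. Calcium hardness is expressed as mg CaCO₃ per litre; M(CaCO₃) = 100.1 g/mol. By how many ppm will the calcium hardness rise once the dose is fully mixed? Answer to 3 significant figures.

Volume: 188,000 US gal × 3.785 L/gal = 711,580 L.
Moles of Ca²⁺: 88,000 g ÷ 111 g/mol = 792.8 mol.
As CaCO₃: 792.8 mol × 100.1 g/mol = 79,360 g.
Rise: 79,360 g / 711,580 L × 1000 = 111.5 mg/L.

112 ppm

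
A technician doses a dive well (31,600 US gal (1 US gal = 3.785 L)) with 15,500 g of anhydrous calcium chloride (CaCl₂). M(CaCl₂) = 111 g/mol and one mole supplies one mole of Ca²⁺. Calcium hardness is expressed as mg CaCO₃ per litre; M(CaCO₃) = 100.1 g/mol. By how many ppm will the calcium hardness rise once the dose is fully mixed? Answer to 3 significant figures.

117 ppm

Volume: 31,600 US gal × 3.785 L/gal = 119,606 L.
Moles of Ca²⁺: 15,500 g ÷ 111 g/mol = 139.6 mol.
As CaCO₃: 139.6 mol × 100.1 g/mol = 13,980 g.
Rise: 13,980 g / 119,606 L × 1000 = 116.9 mg/L.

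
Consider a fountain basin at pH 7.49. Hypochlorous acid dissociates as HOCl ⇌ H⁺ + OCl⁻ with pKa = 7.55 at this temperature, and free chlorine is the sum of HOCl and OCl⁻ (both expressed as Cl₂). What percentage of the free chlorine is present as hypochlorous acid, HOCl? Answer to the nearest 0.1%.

53.4%

[OCl⁻]/[HOCl] = 10^(pH − pKa) = 10^(7.49 − 7.55) = 10^-0.06 = 0.871.
Fraction as HOCl = 1 / (1 + 0.871) = 0.5345.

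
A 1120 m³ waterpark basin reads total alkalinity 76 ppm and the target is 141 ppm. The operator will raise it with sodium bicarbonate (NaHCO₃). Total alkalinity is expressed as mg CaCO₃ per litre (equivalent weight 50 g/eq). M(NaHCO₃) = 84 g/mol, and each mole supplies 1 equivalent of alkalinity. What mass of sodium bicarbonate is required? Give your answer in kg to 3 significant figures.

Volume: 1120 m³ = 1,120,000 L.
Alkalinity to add: (141 − 76) = 65 mg/L as CaCO₃ × 1,120,000 L = 72,800 g as CaCO₃.
Equivalents: 72,800 g ÷ 50 g/eq = 1456 eq.
NaHCO₃ supplies 1 eq per mole → 1456 mol.
Mass: 1456 mol × 84 g/mol = 122,300 g.

122 kg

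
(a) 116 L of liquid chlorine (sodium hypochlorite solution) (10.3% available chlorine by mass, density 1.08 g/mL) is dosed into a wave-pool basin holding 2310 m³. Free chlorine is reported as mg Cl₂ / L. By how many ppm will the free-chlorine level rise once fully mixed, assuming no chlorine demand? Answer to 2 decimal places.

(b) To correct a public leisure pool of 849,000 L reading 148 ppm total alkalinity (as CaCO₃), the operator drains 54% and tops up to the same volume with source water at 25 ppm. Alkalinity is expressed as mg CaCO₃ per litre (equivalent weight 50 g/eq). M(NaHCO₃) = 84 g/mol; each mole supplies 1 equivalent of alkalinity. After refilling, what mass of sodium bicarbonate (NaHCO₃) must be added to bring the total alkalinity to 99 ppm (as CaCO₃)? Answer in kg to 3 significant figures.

(a) 5.59 ppm; (b) 24.8 kg

(a) Volume: 2310 m³ = 2,310,000 L.
(a) Mass of solution: 116 L × 1000 mL/L × 1.08 g/mL = 125,300 g.
(a) Available chlorine delivered: 125,300 g × 0.103 = 12,900 g as Cl₂.
(a) Concentration rise: 12,900 g / 2,310,000 L = 5.586 mg/L = 5.59 ppm.

(b) After draining 54% and refilling: 148 × 0.46 + 25 × 0.54 = 81.58 ppm.
(b) Deficit to target: 99 − 81.58 = 17.42 mg/L.
(b) As CaCO₃: 17.42 mg/L × 849,000 L = 14,790 g; ÷ 50 g/eq ÷ 1 = 295.8 mol NaHCO₃.
(b) Mass: 295.8 × 84 = 24,850 g.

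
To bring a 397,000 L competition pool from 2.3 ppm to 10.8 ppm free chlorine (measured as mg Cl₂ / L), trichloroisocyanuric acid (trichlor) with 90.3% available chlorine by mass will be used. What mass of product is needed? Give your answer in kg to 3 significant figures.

3.74 kg

Chlorine deficit: 10.8 − 2.3 = 8.5 ppm = 8.5 mg/L as Cl₂.
Cl₂ equivalent needed: 8.5 mg/L × 397,000 L = 3,374,000 mg = 3374 g.
Product at 90.3% available chlorine: 3374 / 0.903 = 3737 g.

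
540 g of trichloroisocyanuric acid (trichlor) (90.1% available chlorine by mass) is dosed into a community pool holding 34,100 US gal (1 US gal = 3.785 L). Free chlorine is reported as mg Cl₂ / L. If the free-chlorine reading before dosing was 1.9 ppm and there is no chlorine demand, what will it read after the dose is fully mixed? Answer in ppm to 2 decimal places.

Volume: 34,100 US gal × 3.785 L/gal = 129,068 L.
Available chlorine delivered: 540 g × 0.901 = 486.5 g as Cl₂.
Concentration rise: 486.5 g / 129,068 L = 3.77 mg/L = 3.77 ppm.
Final FC: 1.9 + 3.77 = 5.67 ppm.

5.67 ppm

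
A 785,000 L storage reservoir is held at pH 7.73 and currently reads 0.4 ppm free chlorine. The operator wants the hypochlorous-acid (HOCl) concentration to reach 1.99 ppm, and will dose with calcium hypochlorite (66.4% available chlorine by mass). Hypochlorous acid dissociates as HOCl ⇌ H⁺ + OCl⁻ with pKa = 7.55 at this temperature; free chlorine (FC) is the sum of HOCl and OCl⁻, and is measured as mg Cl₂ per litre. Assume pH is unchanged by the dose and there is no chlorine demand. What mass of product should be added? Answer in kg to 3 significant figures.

[OCl⁻]/[HOCl] = 10^(pH − pKa) = 10^(7.73 − 7.55) = 1.514; fraction as HOCl = 1/(1 + 1.514) = 0.3978.
Free chlorine required for 1.99 ppm HOCl: 1.99 / 0.3978 = 5.002 ppm.
FC to add: 5.002 − 0.4 = 4.602 mg/L as Cl₂.
Cl₂ equivalent: 4.602 mg/L × 785,000 L = 3613 g.
Product at 66.4% available Cl: 3613 / 0.664 = 5441 g.

5.44 kg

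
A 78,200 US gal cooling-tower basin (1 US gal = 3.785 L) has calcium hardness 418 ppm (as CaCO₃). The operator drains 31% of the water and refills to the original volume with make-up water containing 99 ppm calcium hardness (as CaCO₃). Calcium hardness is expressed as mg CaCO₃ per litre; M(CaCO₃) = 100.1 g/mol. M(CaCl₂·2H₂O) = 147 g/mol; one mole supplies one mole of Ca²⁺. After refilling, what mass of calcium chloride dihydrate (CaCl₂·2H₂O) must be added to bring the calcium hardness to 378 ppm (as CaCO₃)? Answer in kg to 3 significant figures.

25.6 kg

Volume: 78,200 US gal × 3.785 L/gal = 295,987 L.
After draining 31% and refilling: 418 × 0.69 + 99 × 0.31 = 319.11 ppm.
Deficit to target: 378 − 319.11 = 58.89 mg/L.
As CaCO₃: 58.89 mg/L × 295,987 L = 17,430 g; ÷ 100.1 = 174.1 mol Ca²⁺.
Mass: 174.1 × 147 = 25,600 g.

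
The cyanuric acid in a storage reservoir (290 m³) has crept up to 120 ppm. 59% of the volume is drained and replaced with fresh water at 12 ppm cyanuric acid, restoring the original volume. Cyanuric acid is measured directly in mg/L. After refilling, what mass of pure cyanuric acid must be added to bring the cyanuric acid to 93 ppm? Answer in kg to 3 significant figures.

Volume: 290 m³ = 290,000 L.
After draining 59% and refilling: 120 × 0.41 + 12 × 0.59 = 56.28 ppm.
Deficit to target: 93 − 56.28 = 36.72 mg/L.
Mass: 36.72 mg/L × 290,000 L = 10,650 g cyanuric acid.

10.6 kg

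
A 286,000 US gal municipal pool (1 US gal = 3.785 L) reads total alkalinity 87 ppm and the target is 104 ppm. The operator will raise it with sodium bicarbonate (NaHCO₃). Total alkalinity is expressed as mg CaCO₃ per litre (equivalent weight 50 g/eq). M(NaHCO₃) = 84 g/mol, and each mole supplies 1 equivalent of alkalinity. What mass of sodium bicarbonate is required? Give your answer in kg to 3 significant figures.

Volume: 286,000 US gal × 3.785 L/gal = 1,082,510 L.
Alkalinity to add: (104 − 87) = 17 mg/L as CaCO₃ × 1,082,510 L = 18,400 g as CaCO₃.
Equivalents: 18,400 g ÷ 50 g/eq = 368.1 eq.
NaHCO₃ supplies 1 eq per mole → 368.1 mol.
Mass: 368.1 mol × 84 g/mol = 30,920 g.

30.9 kg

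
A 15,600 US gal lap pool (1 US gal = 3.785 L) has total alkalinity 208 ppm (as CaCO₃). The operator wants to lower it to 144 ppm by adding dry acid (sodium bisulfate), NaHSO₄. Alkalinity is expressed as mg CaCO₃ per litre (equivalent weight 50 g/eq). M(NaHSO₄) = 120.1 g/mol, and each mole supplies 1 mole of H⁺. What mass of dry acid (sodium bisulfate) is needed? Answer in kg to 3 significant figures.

Volume: 15,600 US gal × 3.785 L/gal = 59,046 L.
Alkalinity to neutralize: (208 − 144) = 64 mg/L as CaCO₃ × 59,046 L = 3779 g as CaCO₃.
Equivalents of H⁺ required: 3779 ÷ 50 g/eq = 75.58 eq = 75.58 mol NaHSO₄.
Mass of NaHSO₄: 75.58 × 120.1 = 9077 g.

9.08 kg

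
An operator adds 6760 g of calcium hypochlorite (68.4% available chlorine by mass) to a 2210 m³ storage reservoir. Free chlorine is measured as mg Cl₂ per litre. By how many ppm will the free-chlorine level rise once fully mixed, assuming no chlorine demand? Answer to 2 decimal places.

Volume: 2210 m³ = 2,210,000 L.
Available chlorine delivered: 6760 g × 0.684 = 4624 g as Cl₂.
Concentration rise: 4624 g / 2,210,000 L = 2.092 mg/L = 2.09 ppm.

2.09 ppm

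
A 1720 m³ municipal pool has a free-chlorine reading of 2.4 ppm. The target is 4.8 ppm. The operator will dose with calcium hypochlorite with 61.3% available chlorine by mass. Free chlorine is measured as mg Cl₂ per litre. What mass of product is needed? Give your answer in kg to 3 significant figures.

6.73 kg

Volume: 1720 m³ = 1,720,000 L.
Chlorine deficit: 4.8 − 2.4 = 2.4 ppm = 2.4 mg/L as Cl₂.
Cl₂ equivalent needed: 2.4 mg/L × 1,720,000 L = 4,128,000 mg = 4128 g.
Product at 61.3% available chlorine: 4128 / 0.613 = 6734 g.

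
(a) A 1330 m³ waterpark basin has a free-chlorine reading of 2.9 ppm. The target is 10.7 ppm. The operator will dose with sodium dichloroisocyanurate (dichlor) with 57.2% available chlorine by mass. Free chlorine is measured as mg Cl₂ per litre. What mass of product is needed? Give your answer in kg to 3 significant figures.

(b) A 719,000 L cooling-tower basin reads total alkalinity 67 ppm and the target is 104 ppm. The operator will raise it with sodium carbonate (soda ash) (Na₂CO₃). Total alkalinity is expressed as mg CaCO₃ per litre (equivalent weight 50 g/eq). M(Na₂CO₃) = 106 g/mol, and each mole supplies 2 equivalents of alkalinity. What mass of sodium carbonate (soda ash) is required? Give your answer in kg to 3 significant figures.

(a) Volume: 1330 m³ = 1,330,000 L.
(a) Chlorine deficit: 10.7 − 2.9 = 7.8 ppm = 7.8 mg/L as Cl₂.
(a) Cl₂ equivalent needed: 7.8 mg/L × 1,330,000 L = 10,370,000 mg = 10,370 g.
(a) Product at 57.2% available chlorine: 10,370 / 0.572 = 18,140 g.

(b) Alkalinity to add: (104 − 67) = 37 mg/L as CaCO₃ × 719,000 L = 26,600 g as CaCO₃.
(b) Equivalents: 26,600 g ÷ 50 g/eq = 532.1 eq.
(b) Each mole of Na₂CO₃ supplies 2 eq, so 532.1 / 2 = 266 mol.
(b) Mass: 266 mol × 106 g/mol = 28,200 g.

(a) 18.1 kg; (b) 28.2 kg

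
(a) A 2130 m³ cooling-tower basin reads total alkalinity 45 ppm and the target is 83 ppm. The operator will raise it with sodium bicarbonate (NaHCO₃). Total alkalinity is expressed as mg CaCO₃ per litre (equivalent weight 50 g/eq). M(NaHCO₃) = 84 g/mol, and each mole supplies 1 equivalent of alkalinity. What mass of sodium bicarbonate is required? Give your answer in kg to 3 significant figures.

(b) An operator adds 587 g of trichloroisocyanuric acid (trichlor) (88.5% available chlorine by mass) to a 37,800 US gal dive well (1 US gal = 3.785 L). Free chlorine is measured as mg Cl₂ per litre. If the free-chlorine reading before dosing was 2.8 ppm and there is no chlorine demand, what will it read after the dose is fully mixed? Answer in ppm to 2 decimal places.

(a) 136 kg; (b) 6.43 ppm

(a) Volume: 2130 m³ = 2,130,000 L.
(a) Alkalinity to add: (83 − 45) = 38 mg/L as CaCO₃ × 2,130,000 L = 80,940 g as CaCO₃.
(a) Equivalents: 80,940 g ÷ 50 g/eq = 1619 eq.
(a) NaHCO₃ supplies 1 eq per mole → 1619 mol.
(a) Mass: 1619 mol × 84 g/mol = 136,000 g.

(b) Volume: 37,800 US gal × 3.785 L/gal = 143,073 L.
(b) Available chlorine delivered: 587 g × 0.885 = 519.5 g as Cl₂.
(b) Concentration rise: 519.5 g / 143,073 L = 3.631 mg/L = 3.63 ppm.
(b) Final FC: 2.8 + 3.63 = 6.43 ppm.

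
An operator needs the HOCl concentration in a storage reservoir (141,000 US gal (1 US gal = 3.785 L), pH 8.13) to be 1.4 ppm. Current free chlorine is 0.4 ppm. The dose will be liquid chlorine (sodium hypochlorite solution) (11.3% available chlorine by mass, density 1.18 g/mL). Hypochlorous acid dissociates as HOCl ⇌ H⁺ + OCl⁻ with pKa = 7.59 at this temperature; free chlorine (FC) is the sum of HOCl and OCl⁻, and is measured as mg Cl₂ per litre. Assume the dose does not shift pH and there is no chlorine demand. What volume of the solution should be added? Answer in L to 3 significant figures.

23.4 L

Volume: 141,000 US gal × 3.785 L/gal = 533,685 L.
[OCl⁻]/[HOCl] = 10^(pH − pKa) = 10^(8.13 − 7.59) = 3.467; fraction as HOCl = 1/(1 + 3.467) = 0.2238.
Free chlorine required for 1.4 ppm HOCl: 1.4 / 0.2238 = 6.254 ppm.
FC to add: 6.254 − 0.4 = 5.854 mg/L as Cl₂.
Cl₂ equivalent: 5.854 mg/L × 533,685 L = 3124 g.
Product at 11.3% available Cl: 3124 / 0.113 = 27,650 g.
Volume: 27,650 g ÷ 1.18 g/mL = 23,430 mL.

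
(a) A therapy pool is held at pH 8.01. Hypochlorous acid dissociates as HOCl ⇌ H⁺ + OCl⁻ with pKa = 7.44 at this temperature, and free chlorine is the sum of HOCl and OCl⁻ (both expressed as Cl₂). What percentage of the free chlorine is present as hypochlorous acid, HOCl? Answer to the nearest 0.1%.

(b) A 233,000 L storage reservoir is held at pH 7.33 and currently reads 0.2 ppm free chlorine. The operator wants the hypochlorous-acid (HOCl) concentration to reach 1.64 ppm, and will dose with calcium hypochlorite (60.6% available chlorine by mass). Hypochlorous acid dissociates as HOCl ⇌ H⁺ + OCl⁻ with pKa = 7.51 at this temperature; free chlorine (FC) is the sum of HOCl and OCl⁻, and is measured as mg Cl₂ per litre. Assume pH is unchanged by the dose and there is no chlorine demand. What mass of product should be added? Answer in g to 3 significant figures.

(a) 21.2%; (b) 970 g

(a) [OCl⁻]/[HOCl] = 10^(pH − pKa) = 10^(8.01 − 7.44) = 10^0.57 = 3.715.
(a) Fraction as HOCl = 1 / (1 + 3.715) = 0.2121.

(b) [OCl⁻]/[HOCl] = 10^(pH − pKa) = 10^(7.33 − 7.51) = 0.6607; fraction as HOCl = 1/(1 + 0.6607) = 0.6022.
(b) Free chlorine required for 1.64 ppm HOCl: 1.64 / 0.6022 = 2.724 ppm.
(b) FC to add: 2.724 − 0.2 = 2.524 mg/L as Cl₂.
(b) Cl₂ equivalent: 2.524 mg/L × 233,000 L = 588 g.
(b) Product at 60.6% available Cl: 588 / 0.606 = 970.3 g.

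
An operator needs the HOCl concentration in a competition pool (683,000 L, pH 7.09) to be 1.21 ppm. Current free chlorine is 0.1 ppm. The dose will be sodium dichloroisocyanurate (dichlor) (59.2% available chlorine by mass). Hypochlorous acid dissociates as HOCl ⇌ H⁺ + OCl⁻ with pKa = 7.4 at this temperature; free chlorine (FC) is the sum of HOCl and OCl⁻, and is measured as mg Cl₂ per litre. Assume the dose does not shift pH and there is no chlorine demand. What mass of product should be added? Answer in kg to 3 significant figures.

1.96 kg

[OCl⁻]/[HOCl] = 10^(pH − pKa) = 10^(7.09 − 7.4) = 0.4898; fraction as HOCl = 1/(1 + 0.4898) = 0.6712.
Free chlorine required for 1.21 ppm HOCl: 1.21 / 0.6712 = 1.803 ppm.
FC to add: 1.803 − 0.1 = 1.703 mg/L as Cl₂.
Cl₂ equivalent: 1.703 mg/L × 683,000 L = 1163 g.
Product at 59.2% available Cl: 1163 / 0.592 = 1964 g.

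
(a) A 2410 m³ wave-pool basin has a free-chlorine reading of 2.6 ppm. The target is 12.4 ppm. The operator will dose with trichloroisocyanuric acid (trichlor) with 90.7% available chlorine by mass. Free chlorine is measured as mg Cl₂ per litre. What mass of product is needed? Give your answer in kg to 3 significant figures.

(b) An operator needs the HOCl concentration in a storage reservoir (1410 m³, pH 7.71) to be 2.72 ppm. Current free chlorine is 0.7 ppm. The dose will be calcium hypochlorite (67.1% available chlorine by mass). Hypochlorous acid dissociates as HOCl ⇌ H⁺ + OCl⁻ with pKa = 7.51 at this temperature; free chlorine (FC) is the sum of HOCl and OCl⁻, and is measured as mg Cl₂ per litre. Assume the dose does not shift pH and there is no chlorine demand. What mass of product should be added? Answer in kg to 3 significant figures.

(a) 26.0 kg; (b) 13.3 kg

(a) Volume: 2410 m³ = 2,410,000 L.
(a) Chlorine deficit: 12.4 − 2.6 = 9.8 ppm = 9.8 mg/L as Cl₂.
(a) Cl₂ equivalent needed: 9.8 mg/L × 2,410,000 L = 23,620,000 mg = 23,620 g.
(a) Product at 90.7% available chlorine: 23,620 / 0.907 = 26,040 g.

(b) Volume: 1410 m³ = 1,410,000 L.
(b) [OCl⁻]/[HOCl] = 10^(pH − pKa) = 10^(7.71 − 7.51) = 1.585; fraction as HOCl = 1/(1 + 1.585) = 0.3869.
(b) Free chlorine required for 2.72 ppm HOCl: 2.72 / 0.3869 = 7.031 ppm.
(b) FC to add: 7.031 − 0.7 = 6.331 mg/L as Cl₂.
(b) Cl₂ equivalent: 6.331 mg/L × 1,410,000 L = 8927 g.
(b) Product at 67.1% available Cl: 8927 / 0.671 = 13,300 g.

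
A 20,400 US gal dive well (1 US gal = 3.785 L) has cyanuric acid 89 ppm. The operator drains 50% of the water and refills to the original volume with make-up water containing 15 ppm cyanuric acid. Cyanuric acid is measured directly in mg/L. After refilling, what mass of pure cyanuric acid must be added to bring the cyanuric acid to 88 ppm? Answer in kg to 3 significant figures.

2.78 kg

Volume: 20,400 US gal × 3.785 L/gal = 77,214 L.
After draining 50% and refilling: 89 × 0.50 + 15 × 0.50 = 52 ppm.
Deficit to target: 88 − 52 = 36 mg/L.
Mass: 36 mg/L × 77,214 L = 2780 g cyanuric acid.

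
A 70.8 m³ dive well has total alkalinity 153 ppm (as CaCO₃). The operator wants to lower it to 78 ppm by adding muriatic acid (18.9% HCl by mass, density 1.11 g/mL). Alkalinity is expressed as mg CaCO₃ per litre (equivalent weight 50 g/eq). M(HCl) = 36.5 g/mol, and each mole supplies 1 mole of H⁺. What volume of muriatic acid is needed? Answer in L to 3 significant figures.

18.5 L

Volume: 70.8 m³ = 70,800 L.
Alkalinity to neutralize: (153 − 78) = 75 mg/L as CaCO₃ × 70,800 L = 5310 g as CaCO₃.
Equivalents of H⁺ required: 5310 ÷ 50 g/eq = 106.2 eq = 106.2 mol HCl.
Mass of HCl: 106.2 × 36.5 = 3876 g.
Mass of 18.9% solution: 3876 / 0.189 = 20,510 g.
Volume: 20,510 g ÷ 1.11 g/mL = 18,480 mL.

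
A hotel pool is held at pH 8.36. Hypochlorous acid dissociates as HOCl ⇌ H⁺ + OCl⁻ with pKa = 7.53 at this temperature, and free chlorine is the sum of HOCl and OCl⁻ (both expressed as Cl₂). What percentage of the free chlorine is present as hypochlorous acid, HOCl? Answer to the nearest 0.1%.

12.9%

[OCl⁻]/[HOCl] = 10^(pH − pKa) = 10^(8.36 − 7.53) = 10^0.83 = 6.761.
Fraction as HOCl = 1 / (1 + 6.761) = 0.1289.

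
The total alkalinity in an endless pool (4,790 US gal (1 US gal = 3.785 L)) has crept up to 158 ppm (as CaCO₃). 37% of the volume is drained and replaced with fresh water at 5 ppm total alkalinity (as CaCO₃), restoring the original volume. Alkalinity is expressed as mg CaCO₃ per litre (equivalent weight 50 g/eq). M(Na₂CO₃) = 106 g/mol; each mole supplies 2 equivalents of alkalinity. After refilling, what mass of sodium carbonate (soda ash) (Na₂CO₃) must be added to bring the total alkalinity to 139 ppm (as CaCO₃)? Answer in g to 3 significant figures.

Volume: 4,790 US gal × 3.785 L/gal = 18,130 L.
After draining 37% and refilling: 158 × 0.63 + 5 × 0.37 = 101.39 ppm.
Deficit to target: 139 − 101.39 = 37.61 mg/L.
As CaCO₃: 37.61 mg/L × 18,130 L = 681.9 g; ÷ 50 g/eq ÷ 2 = 6.819 mol Na₂CO₃.
Mass: 6.819 × 106 = 722.8 g.

723 g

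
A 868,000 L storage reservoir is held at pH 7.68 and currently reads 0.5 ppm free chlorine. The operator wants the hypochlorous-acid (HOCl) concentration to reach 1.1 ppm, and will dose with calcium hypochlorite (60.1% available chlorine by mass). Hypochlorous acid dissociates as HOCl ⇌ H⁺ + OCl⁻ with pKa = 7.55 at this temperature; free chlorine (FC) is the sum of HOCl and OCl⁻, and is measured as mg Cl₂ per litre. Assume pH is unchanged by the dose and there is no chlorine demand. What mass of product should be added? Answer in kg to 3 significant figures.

3.01 kg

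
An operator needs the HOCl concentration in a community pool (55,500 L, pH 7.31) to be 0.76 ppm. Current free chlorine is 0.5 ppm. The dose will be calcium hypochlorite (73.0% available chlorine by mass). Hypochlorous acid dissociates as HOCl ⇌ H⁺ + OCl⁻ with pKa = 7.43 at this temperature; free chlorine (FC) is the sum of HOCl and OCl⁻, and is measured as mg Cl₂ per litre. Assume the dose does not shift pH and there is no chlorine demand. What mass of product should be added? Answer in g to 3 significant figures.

63.6 g

[OCl⁻]/[HOCl] = 10^(pH − pKa) = 10^(7.31 − 7.43) = 0.7586; fraction as HOCl = 1/(1 + 0.7586) = 0.5686.
Free chlorine required for 0.76 ppm HOCl: 0.76 / 0.5686 = 1.337 ppm.
FC to add: 1.337 − 0.5 = 0.8365 mg/L as Cl₂.
Cl₂ equivalent: 0.8365 mg/L × 55,500 L = 46.43 g.
Product at 73.0% available Cl: 46.43 / 0.73 = 63.6 g.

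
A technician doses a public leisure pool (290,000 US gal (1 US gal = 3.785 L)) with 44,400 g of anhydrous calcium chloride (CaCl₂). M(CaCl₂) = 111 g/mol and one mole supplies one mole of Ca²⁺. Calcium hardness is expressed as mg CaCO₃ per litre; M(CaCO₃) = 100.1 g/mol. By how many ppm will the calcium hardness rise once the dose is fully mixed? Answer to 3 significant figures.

Volume: 290,000 US gal × 3.785 L/gal = 1,097,650 L.
Moles of Ca²⁺: 44,400 g ÷ 111 g/mol = 400 mol.
As CaCO₃: 400 mol × 100.1 g/mol = 40,040 g.
Rise: 40,040 g / 1,097,650 L × 1000 = 36.48 mg/L.

36.5 ppm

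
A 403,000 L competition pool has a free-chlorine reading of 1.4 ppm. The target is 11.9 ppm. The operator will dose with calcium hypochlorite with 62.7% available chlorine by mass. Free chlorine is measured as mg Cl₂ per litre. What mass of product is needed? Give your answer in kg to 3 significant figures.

6.75 kg

Chlorine deficit: 11.9 − 1.4 = 10.5 ppm = 10.5 mg/L as Cl₂.
Cl₂ equivalent needed: 10.5 mg/L × 403,000 L = 4,232,000 mg = 4232 g.
Product at 62.7% available chlorine: 4232 / 0.627 = 6749 g.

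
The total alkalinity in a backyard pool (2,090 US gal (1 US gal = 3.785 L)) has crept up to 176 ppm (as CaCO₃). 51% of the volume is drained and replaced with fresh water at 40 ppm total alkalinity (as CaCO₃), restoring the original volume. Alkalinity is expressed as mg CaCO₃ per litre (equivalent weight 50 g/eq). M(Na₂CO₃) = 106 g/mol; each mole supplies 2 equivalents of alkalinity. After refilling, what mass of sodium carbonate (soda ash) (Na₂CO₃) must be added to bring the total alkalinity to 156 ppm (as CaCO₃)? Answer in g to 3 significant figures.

414 g

Volume: 2,090 US gal × 3.785 L/gal = 7,911 L.
After draining 51% and refilling: 176 × 0.49 + 40 × 0.51 = 106.64 ppm.
Deficit to target: 156 − 106.64 = 49.36 mg/L.
As CaCO₃: 49.36 mg/L × 7,911 L = 390.5 g; ÷ 50 g/eq ÷ 2 = 3.905 mol Na₂CO₃.
Mass: 3.905 × 106 = 413.9 g.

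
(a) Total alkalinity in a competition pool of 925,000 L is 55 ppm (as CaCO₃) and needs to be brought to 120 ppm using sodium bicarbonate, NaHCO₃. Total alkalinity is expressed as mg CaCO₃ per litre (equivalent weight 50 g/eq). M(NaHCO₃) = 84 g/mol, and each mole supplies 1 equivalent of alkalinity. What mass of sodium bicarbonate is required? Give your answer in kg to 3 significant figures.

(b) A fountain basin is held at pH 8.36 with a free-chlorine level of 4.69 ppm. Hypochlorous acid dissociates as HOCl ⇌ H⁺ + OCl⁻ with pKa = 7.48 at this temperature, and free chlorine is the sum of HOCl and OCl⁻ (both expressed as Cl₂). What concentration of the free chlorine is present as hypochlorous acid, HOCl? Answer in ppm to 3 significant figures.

(a) Alkalinity to add: (120 − 55) = 65 mg/L as CaCO₃ × 925,000 L = 60,120 g as CaCO₃.
(a) Equivalents: 60,120 g ÷ 50 g/eq = 1202 eq.
(a) NaHCO₃ supplies 1 eq per mole → 1202 mol.
(a) Mass: 1202 mol × 84 g/mol = 101,000 g.

(b) [OCl⁻]/[HOCl] = 10^(pH − pKa) = 10^(8.36 − 7.48) = 10^0.88 = 7.586.
(b) Fraction as HOCl = 1 / (1 + 7.586) = 0.1165.
(b) HOCl = 0.1165 × 4.69 ppm = 0.5463 ppm.

(a) 101 kg; (b) 0.546 ppm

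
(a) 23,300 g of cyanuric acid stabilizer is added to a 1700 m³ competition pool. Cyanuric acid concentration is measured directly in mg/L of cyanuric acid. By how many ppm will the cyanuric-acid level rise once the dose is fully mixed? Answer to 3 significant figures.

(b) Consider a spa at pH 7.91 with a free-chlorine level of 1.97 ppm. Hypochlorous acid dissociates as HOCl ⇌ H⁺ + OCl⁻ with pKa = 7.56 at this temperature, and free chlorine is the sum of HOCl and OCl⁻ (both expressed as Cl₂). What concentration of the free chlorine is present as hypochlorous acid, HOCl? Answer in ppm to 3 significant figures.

(a) Volume: 1700 m³ = 1,700,000 L.
(a) Rise: 23,300 g / 1,700,000 L × 1000 = 13.71 mg/L.

(b) [OCl⁻]/[HOCl] = 10^(pH − pKa) = 10^(7.91 − 7.56) = 10^0.35 = 2.239.
(b) Fraction as HOCl = 1 / (1 + 2.239) = 0.3088.
(b) HOCl = 0.3088 × 1.97 ppm = 0.6083 ppm.

(a) 13.7 ppm; (b) 0.608 ppm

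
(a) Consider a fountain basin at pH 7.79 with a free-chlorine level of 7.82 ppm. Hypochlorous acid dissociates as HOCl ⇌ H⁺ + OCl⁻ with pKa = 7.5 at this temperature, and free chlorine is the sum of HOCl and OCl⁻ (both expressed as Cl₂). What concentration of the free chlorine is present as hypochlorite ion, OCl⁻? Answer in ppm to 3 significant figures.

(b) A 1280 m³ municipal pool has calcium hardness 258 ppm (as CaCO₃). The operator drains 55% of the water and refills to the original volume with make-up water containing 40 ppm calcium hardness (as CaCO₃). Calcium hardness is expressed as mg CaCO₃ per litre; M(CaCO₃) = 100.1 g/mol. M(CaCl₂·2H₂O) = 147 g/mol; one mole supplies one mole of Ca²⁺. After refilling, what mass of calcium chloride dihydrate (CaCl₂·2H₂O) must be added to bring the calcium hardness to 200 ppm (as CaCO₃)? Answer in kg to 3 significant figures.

(a) [OCl⁻]/[HOCl] = 10^(pH − pKa) = 10^(7.79 − 7.5) = 10^0.29 = 1.95.
(a) Fraction as HOCl = 1 / (1 + 1.95) = 0.339.
(a) OCl⁻ = (1 − 0.339) × 7.82 ppm = 5.169 ppm.

(b) Volume: 1280 m³ = 1,280,000 L.
(b) After draining 55% and refilling: 258 × 0.45 + 40 × 0.55 = 138.1 ppm.
(b) Deficit to target: 200 − 138.1 = 61.9 mg/L.
(b) As CaCO₃: 61.9 mg/L × 1,280,000 L = 79,230 g; ÷ 100.1 = 791.5 mol Ca²⁺.
(b) Mass: 791.5 × 147 = 116,400 g.

(a) 5.17 ppm; (b) 116 kg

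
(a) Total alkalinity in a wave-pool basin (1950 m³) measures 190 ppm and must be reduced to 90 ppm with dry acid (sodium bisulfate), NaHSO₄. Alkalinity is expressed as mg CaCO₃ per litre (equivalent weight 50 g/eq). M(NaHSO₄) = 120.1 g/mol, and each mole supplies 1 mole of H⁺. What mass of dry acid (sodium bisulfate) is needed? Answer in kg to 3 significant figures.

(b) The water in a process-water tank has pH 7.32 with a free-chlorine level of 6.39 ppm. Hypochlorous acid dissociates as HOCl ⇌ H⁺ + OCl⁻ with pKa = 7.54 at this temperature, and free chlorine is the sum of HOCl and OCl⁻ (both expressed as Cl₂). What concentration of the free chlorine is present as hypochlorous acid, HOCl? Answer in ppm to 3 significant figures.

(a) 468 kg; (b) 3.99 ppm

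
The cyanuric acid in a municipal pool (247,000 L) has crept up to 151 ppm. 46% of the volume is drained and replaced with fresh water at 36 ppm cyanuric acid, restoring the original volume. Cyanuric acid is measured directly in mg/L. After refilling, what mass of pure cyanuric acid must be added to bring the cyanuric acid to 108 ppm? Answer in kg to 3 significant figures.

2.45 kg

After draining 46% and refilling: 151 × 0.54 + 36 × 0.46 = 98.1 ppm.
Deficit to target: 108 − 98.1 = 9.9 mg/L.
Mass: 9.9 mg/L × 247,000 L = 2445 g cyanuric acid.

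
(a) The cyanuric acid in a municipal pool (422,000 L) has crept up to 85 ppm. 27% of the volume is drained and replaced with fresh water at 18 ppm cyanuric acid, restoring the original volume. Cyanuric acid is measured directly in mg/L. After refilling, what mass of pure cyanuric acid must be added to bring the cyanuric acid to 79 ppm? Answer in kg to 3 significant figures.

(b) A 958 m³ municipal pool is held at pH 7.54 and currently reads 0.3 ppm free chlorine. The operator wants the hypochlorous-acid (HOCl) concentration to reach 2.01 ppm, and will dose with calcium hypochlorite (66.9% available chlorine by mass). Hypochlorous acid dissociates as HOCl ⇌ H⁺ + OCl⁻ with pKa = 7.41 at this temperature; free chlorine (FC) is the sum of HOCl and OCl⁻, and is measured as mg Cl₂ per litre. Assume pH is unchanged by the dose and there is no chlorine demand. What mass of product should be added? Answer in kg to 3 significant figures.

(a) After draining 27% and refilling: 85 × 0.73 + 18 × 0.27 = 66.91 ppm.
(a) Deficit to target: 79 − 66.91 = 12.09 mg/L.
(a) Mass: 12.09 mg/L × 422,000 L = 5102 g cyanuric acid.

(b) Volume: 958 m³ = 958,000 L.
(b) [OCl⁻]/[HOCl] = 10^(pH − pKa) = 10^(7.54 − 7.41) = 1.349; fraction as HOCl = 1/(1 + 1.349) = 0.4257.
(b) Free chlorine required for 2.01 ppm HOCl: 2.01 / 0.4257 = 4.721 ppm.
(b) FC to add: 4.721 − 0.3 = 4.421 mg/L as Cl₂.
(b) Cl₂ equivalent: 4.421 mg/L × 958,000 L = 4236 g.
(b) Product at 66.9% available Cl: 4236 / 0.669 = 6331 g.

(a) 5.10 kg; (b) 6.33 kg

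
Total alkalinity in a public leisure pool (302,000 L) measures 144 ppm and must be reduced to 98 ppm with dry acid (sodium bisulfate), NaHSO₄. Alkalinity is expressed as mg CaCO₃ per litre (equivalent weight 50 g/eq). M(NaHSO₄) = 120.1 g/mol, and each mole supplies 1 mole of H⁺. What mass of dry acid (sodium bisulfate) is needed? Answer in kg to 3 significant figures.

33.4 kg

Alkalinity to neutralize: (144 − 98) = 46 mg/L as CaCO₃ × 302,000 L = 13,890 g as CaCO₃.
Equivalents of H⁺ required: 13,890 ÷ 50 g/eq = 277.8 eq = 277.8 mol NaHSO₄.
Mass of NaHSO₄: 277.8 × 120.1 = 33,370 g.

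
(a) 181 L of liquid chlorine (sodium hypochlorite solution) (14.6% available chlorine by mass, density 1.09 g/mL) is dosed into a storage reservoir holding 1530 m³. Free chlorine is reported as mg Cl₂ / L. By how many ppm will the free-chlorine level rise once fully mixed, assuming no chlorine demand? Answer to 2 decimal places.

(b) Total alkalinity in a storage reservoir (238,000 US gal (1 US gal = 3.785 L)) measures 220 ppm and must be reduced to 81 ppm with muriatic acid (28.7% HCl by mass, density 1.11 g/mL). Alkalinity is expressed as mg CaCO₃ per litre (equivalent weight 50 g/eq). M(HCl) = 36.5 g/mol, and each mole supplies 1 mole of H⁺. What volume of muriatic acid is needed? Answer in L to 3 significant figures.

(a) Volume: 1530 m³ = 1,530,000 L.
(a) Mass of solution: 181 L × 1000 mL/L × 1.09 g/mL = 197,300 g.
(a) Available chlorine delivered: 197,300 g × 0.146 = 28,800 g as Cl₂.
(a) Concentration rise: 28,800 g / 1,530,000 L = 18.83 mg/L = 18.83 ppm.

(b) Volume: 238,000 US gal × 3.785 L/gal = 900,830 L.
(b) Alkalinity to neutralize: (220 − 81) = 139 mg/L as CaCO₃ × 900,830 L = 125,200 g as CaCO₃.
(b) Equivalents of H⁺ required: 125,200 ÷ 50 g/eq = 2504 eq = 2504 mol HCl.
(b) Mass of HCl: 2504 × 36.5 = 91,410 g.
(b) Mass of 28.7% solution: 91,410 / 0.287 = 318,500 g.
(b) Volume: 318,500 g ÷ 1.11 g/mL = 286,900 mL.

(a) 18.83 ppm; (b) 287 L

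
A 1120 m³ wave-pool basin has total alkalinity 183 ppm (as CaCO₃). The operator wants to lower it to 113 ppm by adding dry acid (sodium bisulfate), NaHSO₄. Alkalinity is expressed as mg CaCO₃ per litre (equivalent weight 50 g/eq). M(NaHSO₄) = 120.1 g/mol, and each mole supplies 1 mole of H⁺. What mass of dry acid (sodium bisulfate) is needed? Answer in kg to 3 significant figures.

188 kg

Volume: 1120 m³ = 1,120,000 L.
Alkalinity to neutralize: (183 − 113) = 70 mg/L as CaCO₃ × 1,120,000 L = 78,400 g as CaCO₃.
Equivalents of H⁺ required: 78,400 ÷ 50 g/eq = 1568 eq = 1568 mol NaHSO₄.
Mass of NaHSO₄: 1568 × 120.1 = 188,300 g.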